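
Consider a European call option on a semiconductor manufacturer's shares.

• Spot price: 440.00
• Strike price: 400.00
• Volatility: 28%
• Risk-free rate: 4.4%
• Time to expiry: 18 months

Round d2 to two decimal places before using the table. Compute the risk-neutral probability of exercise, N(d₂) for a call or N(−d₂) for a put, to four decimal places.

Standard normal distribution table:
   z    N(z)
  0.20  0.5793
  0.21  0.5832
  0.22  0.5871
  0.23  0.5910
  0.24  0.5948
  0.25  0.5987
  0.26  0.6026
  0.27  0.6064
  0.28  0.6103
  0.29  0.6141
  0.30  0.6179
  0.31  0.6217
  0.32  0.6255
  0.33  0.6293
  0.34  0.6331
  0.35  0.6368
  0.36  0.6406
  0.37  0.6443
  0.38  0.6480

σ√T = 0.28 × 1.2247 = 0.3429
ln(S/K) + (r + σ²/2)T = ln(440/400) + (0.044 + 0.28²/2)·1.5 = 0.0953 + 0.1248 = 0.2201
d₁ = 0.2201 / 0.3429 = 0.6419 → 0.64
d₂ = d₁ − σ√T = 0.6419 − 0.3429 = 0.2989 → 0.30
Risk-neutral Pr[S_T > K] = N(d₂) = N(0.30) = 0.6179

0.6179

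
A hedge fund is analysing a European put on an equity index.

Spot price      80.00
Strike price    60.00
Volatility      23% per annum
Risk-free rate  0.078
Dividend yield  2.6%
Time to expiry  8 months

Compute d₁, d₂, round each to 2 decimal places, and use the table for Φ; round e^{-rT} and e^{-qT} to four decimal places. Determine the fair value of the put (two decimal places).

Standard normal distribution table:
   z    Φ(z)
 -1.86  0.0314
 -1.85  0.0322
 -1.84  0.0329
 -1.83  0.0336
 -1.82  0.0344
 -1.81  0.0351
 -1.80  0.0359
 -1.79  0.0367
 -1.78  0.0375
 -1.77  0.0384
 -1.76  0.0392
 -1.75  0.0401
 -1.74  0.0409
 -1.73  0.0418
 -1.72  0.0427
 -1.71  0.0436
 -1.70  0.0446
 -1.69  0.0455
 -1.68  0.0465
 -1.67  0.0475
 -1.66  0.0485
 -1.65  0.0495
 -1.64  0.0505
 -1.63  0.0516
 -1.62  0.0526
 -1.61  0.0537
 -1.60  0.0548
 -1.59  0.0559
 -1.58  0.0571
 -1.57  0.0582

T = 0.6667;  σ√T = 0.1878
d₁ = [ln(80/60) + (0.078 − 0.026 + ½·0.23²)·0.6667] / (σ√T) = (0.2877 + 0.0523) / 0.1878 = 1.8104 which rounds to 1.81
d₂ = 1.8104 − 0.1878 = 1.6226 which rounds to 1.62
exp(−qT) = exp(−0.026·0.6667) = 0.9828;  exp(−rT) = exp(−0.078·0.6667) = 0.9493
N(−d₂) = N(-1.62) = 0.0526;  N(−d₁) = N(-1.81) = 0.0351
P = 60·0.9493·0.0526 − 80·0.9828·0.0351 = 2.9960 − 2.7597 = 0.2363

0.24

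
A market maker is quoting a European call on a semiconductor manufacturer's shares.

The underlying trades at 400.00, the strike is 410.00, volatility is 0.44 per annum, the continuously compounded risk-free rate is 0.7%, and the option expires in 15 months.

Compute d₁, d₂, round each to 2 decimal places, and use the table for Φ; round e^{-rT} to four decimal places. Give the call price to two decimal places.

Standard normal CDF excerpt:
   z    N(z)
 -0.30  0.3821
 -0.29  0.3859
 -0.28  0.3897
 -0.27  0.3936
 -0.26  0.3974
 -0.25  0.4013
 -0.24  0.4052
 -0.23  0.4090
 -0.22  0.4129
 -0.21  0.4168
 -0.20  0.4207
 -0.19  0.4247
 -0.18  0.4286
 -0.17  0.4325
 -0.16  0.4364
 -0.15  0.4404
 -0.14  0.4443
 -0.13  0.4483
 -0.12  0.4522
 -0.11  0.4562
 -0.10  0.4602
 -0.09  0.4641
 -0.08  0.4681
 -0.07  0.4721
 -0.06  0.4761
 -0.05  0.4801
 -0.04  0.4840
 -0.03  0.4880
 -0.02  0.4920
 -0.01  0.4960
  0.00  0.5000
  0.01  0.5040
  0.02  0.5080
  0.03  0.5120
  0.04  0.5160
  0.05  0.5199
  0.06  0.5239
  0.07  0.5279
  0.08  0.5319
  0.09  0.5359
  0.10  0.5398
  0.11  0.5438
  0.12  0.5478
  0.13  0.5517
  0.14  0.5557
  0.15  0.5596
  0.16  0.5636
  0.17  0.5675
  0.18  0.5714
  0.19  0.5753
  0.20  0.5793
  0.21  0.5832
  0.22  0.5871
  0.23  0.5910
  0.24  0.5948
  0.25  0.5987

T = 1.25;  σ√T = 0.4919
d₁ = [ln(400/410) + (0.007 + 0.44²/2)·1.25] / 0.4919 = [-0.0247 + 0.1298] / 0.4919 = 0.2136 → 0.21
d₂ = d₁ − σ√T = 0.2136 − 0.4919 = -0.2784 → -0.28
exp(−rT) = exp(−0.007·1.25) = 0.9913
N(d₁) = N(0.21) = 0.5832;  N(d₂) = N(-0.28) = 0.3897
C = 400·0.5832 − 410·0.9913·0.3897 = 233.2800 − 158.3869 = 74.8931

74.89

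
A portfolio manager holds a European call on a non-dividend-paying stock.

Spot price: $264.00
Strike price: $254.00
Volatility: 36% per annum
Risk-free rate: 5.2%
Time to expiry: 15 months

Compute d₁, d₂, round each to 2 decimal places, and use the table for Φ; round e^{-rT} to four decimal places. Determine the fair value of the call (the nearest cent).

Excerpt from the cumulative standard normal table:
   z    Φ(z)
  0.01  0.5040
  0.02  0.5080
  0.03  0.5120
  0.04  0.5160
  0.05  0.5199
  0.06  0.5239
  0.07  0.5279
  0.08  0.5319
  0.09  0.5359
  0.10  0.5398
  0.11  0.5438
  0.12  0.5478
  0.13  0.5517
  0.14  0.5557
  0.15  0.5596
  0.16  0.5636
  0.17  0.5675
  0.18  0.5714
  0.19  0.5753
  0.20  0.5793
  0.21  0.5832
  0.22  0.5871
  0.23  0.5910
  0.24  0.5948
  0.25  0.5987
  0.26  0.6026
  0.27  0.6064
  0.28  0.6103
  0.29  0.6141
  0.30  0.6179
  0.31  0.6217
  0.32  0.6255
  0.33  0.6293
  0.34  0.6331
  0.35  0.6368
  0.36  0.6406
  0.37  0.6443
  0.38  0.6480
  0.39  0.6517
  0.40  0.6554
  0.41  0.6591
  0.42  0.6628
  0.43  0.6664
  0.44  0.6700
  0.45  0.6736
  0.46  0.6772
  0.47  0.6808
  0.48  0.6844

σ√T = 0.36·√1.25 = 0.4025
d₁ = [ln(264/254) + (0.052 + 0.36²/2)·1.25] / 0.4025 = [0.0386 + 0.1460] / 0.4025 = 0.4587 ≈ 0.46
d₂ = d₁ − σ√T = 0.4587 − 0.4025 = 0.0562 ≈ 0.06
exp(−rT) = exp(−0.052·1.25) = 0.9371
C = 264·N(0.46) − 254·0.9371·N(0.06) = 264·0.6772 − 254·0.9371·0.5239 = 178.7808 − 124.7005 = 54.0803

$54.08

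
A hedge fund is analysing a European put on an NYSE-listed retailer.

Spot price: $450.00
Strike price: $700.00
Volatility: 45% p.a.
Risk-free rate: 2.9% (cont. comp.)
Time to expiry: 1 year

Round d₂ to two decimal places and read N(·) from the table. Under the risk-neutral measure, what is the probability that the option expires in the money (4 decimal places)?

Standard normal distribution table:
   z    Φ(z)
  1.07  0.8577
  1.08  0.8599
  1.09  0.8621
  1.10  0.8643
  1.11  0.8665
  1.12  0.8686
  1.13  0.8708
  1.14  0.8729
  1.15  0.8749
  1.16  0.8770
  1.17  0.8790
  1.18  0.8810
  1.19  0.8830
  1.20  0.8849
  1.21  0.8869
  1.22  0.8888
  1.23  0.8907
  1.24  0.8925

0.8729

σ√T = 0.45·√1 = 0.4500
d₁ = [ln(450/700) + (0.029 + 0.45²/2)·1] / 0.4500 = [-0.4418 + 0.1303] / 0.4500 = -0.6924 ≈ -0.69
d₂ = d₁ − σ√T = -0.6924 − 0.4500 = -1.1424 ≈ -1.14
Risk-neutral Pr[S_T < K] = N(−d₂) = N(1.14) = 0.8729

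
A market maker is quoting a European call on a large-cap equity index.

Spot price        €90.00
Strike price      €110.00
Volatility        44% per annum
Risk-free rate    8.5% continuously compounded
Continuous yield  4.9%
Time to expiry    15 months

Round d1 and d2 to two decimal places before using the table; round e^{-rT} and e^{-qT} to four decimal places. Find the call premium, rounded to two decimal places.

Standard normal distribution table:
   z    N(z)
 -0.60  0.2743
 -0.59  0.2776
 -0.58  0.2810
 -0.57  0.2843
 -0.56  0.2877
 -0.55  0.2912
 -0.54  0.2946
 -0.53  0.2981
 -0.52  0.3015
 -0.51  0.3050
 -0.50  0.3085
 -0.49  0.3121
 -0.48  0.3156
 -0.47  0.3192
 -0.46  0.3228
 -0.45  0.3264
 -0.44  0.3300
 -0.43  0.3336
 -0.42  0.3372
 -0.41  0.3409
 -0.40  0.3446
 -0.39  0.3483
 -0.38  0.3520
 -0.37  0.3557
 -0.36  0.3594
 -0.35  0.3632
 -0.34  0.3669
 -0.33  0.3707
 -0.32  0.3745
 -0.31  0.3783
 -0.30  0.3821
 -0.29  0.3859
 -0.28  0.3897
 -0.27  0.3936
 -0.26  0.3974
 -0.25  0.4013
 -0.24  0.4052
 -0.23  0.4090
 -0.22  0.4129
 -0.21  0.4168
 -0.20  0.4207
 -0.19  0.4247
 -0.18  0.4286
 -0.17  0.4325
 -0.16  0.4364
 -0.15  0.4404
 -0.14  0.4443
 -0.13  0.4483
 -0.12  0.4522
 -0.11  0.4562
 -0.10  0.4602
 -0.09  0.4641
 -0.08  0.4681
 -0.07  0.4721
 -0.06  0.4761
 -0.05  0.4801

€11.51

T = 1.25;  σ√T = 0.4919
d₁ = [ln(90/110) + (0.085 − 0.049 + 0.44²/2)·1.25] / 0.4919 = [-0.2007 + 0.1660] / 0.4919 = -0.0705 which rounds to -0.07
d₂ = d₁ − σ√T = -0.0705 − 0.4919 = -0.5624 which rounds to -0.56
exp(−qT) = exp(−0.049·1.25) = 0.9406;  exp(−rT) = exp(−0.085·1.25) = 0.8992
N(d₁) = N(-0.07) = 0.4721;  N(d₂) = N(-0.56) = 0.2877
C = 90·0.9406·0.4721 − 110·0.8992·0.2877 = 39.9652 − 28.4570 = 11.5082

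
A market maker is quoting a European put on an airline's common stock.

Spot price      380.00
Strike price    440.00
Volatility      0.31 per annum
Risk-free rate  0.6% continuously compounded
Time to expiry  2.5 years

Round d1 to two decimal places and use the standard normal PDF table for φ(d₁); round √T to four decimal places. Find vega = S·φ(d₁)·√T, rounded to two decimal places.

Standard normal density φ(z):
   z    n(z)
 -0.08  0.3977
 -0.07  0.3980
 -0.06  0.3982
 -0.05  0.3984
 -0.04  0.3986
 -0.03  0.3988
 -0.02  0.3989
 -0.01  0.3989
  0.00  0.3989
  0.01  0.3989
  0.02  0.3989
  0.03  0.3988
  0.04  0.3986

σ√T = 0.31 × 1.5811 = 0.4902
d₁ = [ln(380/440) + (0.006 + 0.31²/2)·2.5] / 0.4902 = [-0.1466 + 0.1351] / 0.4902 = -0.0234 → -0.02
√T = √2.5 = 1.5811
φ(d₁) = φ(-0.02) = 0.3989
vega = S·φ(d₁)·√T = 380·0.3989·1.5811 = 239.6663
(The call has the same vega.)

239.67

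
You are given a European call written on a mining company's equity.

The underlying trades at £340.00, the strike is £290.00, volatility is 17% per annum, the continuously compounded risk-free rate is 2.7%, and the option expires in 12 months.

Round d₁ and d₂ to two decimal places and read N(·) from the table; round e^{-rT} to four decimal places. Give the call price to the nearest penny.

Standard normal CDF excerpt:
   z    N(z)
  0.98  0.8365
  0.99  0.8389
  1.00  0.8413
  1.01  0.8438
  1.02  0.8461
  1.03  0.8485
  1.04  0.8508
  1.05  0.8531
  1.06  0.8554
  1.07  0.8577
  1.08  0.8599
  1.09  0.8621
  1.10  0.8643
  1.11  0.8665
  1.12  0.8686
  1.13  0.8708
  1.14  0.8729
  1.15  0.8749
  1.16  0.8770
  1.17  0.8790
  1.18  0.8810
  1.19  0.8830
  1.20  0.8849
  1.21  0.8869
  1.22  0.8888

£61.35

T = 1;  σ√T = 0.1700
d₁ = [ln(340/290) + (0.027 + 0.17²/2)·1] / 0.1700 = [0.1591 + 0.0415] / 0.1700 = 1.1795 → 1.18
d₂ = d₁ − σ√T = 1.1795 − 0.1700 = 1.0095 → 1.01
e^(−rT) = e^(−0.027·1) = 0.9734
N(d₁) = N(1.18) = 0.8810;  N(d₂) = N(1.01) = 0.8438
C = 340·0.8810 − 290·0.9734·0.8438 = 299.5400 − 238.1929 = 61.3471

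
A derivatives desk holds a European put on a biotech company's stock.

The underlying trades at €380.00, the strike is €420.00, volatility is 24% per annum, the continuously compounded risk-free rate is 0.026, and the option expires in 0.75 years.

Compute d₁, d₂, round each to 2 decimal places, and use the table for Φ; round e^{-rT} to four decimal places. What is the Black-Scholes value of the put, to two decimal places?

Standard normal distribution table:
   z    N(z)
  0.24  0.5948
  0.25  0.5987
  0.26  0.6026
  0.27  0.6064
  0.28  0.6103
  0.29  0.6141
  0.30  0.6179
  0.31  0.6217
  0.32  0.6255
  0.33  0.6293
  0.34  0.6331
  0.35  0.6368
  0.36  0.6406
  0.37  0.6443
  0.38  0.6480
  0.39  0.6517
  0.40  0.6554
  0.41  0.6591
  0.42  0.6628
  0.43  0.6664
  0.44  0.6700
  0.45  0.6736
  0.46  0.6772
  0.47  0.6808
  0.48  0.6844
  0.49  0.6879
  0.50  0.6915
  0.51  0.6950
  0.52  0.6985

σ√T = 0.24 × 0.8660 = 0.2078
d₁ = [ln(380/420) + (0.026 + ½·0.24²)·0.75] / (σ√T) = (-0.1001 + 0.0411) / 0.2078 = -0.2838 → -0.28
d₂ = -0.2838 − 0.2078 = -0.4916 → -0.49
e^(−rT) = e^(−0.026·0.75) = 0.9807
N(−d₂) = N(0.49) = 0.6879;  N(−d₁) = N(0.28) = 0.6103
P = 420·0.9807·0.6879 − 380·0.6103 = 283.3419 − 231.9140 = 51.4279

€51.43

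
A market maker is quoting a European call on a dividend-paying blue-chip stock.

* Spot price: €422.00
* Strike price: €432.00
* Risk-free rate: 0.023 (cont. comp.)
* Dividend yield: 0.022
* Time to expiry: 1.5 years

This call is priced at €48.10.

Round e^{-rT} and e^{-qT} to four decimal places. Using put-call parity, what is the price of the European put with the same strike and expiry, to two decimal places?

€57.17

exp(−qT) = exp(−0.022·1.5) = 0.9675;  exp(−rT) = exp(−0.023·1.5) = 0.9661
Put-call parity: C − P = S·e^(−qT) − K·e^(−rT) = 422·0.9675 − 432·0.9661 = 408.2850 − 417.3552 = -9.0702
P = C − (C − P) = 48.10 − (-9.0702) = 57.1702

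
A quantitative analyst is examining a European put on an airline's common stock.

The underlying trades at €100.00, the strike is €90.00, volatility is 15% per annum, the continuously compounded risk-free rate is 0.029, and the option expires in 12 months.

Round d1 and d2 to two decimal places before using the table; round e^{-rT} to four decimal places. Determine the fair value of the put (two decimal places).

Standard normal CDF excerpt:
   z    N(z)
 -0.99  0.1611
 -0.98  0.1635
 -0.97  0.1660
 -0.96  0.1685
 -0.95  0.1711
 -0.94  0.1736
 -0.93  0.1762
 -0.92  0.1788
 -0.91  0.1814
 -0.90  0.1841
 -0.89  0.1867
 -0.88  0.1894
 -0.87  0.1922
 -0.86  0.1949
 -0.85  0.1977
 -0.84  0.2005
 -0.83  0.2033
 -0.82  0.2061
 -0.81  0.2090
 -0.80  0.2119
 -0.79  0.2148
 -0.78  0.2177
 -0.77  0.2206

€1.42

σ√T = 0.15·√1 = 0.1500
ln(S/K) + (r + σ²/2)T = ln(100/90) + (0.029 + 0.15²/2)·1 = 0.1054 + 0.0403 = 0.1456
d₁ = 0.1456 / 0.1500 = 0.9707 ≈ 0.97
d₂ = d₁ − σ√T = 0.9707 − 0.1500 = 0.8207 ≈ 0.82
e^(−rT) = e^(−0.029·1) = 0.9714
P = 90·0.9714·N(-0.82) − 100·N(-0.97) = 90·0.9714·0.2061 − 100·0.1660 = 18.0185 − 16.6000 = 1.4185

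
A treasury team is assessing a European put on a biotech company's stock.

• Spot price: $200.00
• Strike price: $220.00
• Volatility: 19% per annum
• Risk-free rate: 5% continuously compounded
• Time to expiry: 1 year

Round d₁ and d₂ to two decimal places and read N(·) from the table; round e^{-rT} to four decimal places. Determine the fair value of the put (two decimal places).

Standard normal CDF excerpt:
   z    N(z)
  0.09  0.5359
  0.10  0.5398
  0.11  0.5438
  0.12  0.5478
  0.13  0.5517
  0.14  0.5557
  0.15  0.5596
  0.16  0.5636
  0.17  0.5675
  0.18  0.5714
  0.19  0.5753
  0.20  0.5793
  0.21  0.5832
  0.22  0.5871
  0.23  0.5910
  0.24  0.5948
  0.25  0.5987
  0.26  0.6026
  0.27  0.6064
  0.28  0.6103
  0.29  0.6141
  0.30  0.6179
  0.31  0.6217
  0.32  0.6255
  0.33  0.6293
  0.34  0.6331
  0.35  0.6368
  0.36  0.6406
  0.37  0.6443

σ√T = 0.19 × 1.0000 = 0.1900
ln(S/K) + (r + σ²/2)T = ln(200/220) + (0.05 + 0.19²/2)·1 = -0.0953 + 0.0680 = -0.0273
d₁ = -0.0273 / 0.1900 = -0.1435 which rounds to -0.14
d₂ = d₁ − σ√T = -0.1435 − 0.1900 = -0.3335 which rounds to -0.33
e^(−rT) = e^(−0.05·1) = 0.9512
P = 220·0.9512·N(0.33) − 200·N(0.14) = 220·0.9512·0.6293 − 200·0.5557 = 131.6898 − 111.1400 = 20.5498

$20.55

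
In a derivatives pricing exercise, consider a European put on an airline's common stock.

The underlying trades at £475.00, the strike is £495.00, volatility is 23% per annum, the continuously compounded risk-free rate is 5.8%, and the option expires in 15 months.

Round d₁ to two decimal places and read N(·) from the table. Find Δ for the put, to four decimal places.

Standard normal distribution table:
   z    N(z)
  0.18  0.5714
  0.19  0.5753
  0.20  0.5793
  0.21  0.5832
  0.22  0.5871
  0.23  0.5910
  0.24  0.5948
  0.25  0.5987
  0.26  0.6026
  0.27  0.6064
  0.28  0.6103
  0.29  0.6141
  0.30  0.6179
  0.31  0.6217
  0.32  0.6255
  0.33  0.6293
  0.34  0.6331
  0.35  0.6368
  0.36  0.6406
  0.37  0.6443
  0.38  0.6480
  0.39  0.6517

T = 1.25;  σ√T = 0.2571
d₁ = [ln(475/495) + (0.058 + ½·0.23²)·1.25] / (σ√T) = (-0.0412 + 0.1056) / 0.2571 = 0.2501 → 0.25
N(d₁) = N(0.25) = 0.5987
Δ_put = N(d₁) − 1 = 0.5987 − 1 = -0.4013

-0.4013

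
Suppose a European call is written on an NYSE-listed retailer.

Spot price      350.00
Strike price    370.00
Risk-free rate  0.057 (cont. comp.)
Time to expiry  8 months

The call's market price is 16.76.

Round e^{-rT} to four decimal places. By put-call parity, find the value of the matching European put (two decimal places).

22.96

e^(−rT) = e^(−0.057·0.6667) = 0.9627
Put-call parity: C − P = S − K·e^(−rT) = 350 − 370·0.9627 = 350 − 356.1990 = -6.1990
P = C − (C − P) = 16.76 − (-6.1990) = 22.9590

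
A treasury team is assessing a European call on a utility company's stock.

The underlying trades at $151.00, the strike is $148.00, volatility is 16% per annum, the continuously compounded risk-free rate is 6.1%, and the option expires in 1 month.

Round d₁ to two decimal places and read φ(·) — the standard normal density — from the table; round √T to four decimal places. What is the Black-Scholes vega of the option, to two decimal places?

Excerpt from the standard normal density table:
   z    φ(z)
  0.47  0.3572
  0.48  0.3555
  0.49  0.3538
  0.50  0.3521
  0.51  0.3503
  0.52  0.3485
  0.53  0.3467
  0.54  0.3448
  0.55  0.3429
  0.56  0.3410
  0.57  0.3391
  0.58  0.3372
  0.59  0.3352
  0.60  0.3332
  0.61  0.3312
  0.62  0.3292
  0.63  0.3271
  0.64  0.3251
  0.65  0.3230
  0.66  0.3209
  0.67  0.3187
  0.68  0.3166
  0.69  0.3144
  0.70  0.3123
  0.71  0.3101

σ√T = 0.16 × 0.2887 = 0.0462
d₁ = [ln(151/148) + (0.061 + 0.16²/2)·0.08333] / 0.0462 = [0.0201 + 0.0062] / 0.0462 = 0.5676 which rounds to 0.57
√T = √0.08333 = 0.2887
φ(d₁) = φ(0.57) = 0.3391
vega = S·φ(d₁)·√T = 151·0.3391·0.2887 = 14.7826

14.78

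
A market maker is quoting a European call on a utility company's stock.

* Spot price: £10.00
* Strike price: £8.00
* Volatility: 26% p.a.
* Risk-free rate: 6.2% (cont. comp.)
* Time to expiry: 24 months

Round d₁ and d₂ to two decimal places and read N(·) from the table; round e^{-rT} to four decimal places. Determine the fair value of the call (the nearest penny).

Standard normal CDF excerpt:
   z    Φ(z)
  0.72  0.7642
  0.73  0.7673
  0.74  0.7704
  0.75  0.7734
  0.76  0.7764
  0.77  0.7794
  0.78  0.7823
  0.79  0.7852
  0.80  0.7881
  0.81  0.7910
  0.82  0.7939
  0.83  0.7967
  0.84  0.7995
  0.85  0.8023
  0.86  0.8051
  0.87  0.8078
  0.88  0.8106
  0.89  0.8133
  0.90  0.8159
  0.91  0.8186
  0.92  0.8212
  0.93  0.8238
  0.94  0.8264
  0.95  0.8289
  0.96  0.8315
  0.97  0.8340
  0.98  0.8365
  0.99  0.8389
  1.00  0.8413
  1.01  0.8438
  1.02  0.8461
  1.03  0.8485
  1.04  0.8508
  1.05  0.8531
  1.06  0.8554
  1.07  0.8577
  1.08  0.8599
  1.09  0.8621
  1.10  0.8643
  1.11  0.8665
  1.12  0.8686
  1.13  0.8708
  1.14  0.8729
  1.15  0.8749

T = 2;  σ√T = 0.3677
d₁ = [ln(10/8) + (0.062 + 0.26²/2)·2] / 0.3677 = [0.2231 + 0.1916] / 0.3677 = 1.1280 → 1.13
d₂ = d₁ − σ√T = 1.1280 − 0.3677 = 0.7603 → 0.76
e^(−rT) = e^(−0.062·2) = 0.8834
C = 10·N(1.13) − 8·0.8834·N(0.76) = 10·0.8708 − 8·0.8834·0.7764 = 8.7080 − 5.4870 = 3.2210

£3.22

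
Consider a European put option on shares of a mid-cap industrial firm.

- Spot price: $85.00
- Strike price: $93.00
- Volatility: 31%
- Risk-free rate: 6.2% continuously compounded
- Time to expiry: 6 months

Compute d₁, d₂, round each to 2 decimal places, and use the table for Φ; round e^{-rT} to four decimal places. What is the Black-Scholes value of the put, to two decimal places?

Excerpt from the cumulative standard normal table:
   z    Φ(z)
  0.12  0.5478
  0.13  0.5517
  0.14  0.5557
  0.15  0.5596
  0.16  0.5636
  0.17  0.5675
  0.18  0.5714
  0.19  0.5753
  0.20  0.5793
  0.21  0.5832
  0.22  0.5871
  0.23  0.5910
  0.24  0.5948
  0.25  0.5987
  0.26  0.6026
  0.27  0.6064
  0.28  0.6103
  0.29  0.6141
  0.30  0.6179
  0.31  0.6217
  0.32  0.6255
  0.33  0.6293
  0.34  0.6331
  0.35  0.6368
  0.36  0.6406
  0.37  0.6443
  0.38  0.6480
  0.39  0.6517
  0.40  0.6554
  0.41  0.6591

$10.52

σ√T = 0.31·√0.5 = 0.2192
d₁ = [ln(85/93) + (0.062 + 0.31²/2)·0.5] / 0.2192 = [-0.0899 + 0.0550] / 0.2192 = -0.1593 ⇒ -0.16
d₂ = d₁ − σ√T = -0.1593 − 0.2192 = -0.3785 ⇒ -0.38
exp(−rT) = exp(−0.062·0.5) = 0.9695
P = 93·0.9695·N(0.38) − 85·N(0.16) = 93·0.9695·0.6480 − 85·0.5636 = 58.4259 − 47.9060 = 10.5199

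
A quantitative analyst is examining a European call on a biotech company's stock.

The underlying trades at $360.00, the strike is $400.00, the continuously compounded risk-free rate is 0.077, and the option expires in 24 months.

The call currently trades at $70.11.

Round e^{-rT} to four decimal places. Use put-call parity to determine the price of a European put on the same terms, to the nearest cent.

$53.03

exp(−rT) = exp(−0.077·2) = 0.8573
Put-call parity: C − P = S − K·e^(−rT) = 360 − 400·0.8573 = 360 − 342.9200 = 17.0800
P = C − (C − P) = 70.11 − (17.0800) = 53.0300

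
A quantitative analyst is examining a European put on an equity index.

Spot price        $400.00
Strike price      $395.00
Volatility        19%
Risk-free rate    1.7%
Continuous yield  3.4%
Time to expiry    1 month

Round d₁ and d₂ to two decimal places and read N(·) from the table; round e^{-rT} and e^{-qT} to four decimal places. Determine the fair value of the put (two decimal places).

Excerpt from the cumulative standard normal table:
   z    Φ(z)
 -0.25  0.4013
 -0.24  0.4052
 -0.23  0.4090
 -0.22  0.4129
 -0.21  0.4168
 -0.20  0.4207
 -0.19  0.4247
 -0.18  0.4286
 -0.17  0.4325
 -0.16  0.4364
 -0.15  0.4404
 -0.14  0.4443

$5.92

σ√T = 0.19·√0.08333 = 0.0548
d₁ = [ln(400/395) + (0.017 − 0.034 + ½·0.19²)·0.08333] / (σ√T) = (0.0126 + 0.0001) / 0.0548 = 0.2309 ⇒ 0.23
d₂ = 0.2309 − 0.0548 = 0.1761 ⇒ 0.18
e^(−qT) = e^(−0.034·0.08333) = 0.9972;  e^(−rT) = e^(−0.017·0.08333) = 0.9986
N(−d₂) = N(-0.18) = 0.4286;  N(−d₁) = N(-0.23) = 0.4090
P = 395·0.9986·0.4286 − 400·0.9972·0.4090 = 169.0600 − 163.1419 = 5.9181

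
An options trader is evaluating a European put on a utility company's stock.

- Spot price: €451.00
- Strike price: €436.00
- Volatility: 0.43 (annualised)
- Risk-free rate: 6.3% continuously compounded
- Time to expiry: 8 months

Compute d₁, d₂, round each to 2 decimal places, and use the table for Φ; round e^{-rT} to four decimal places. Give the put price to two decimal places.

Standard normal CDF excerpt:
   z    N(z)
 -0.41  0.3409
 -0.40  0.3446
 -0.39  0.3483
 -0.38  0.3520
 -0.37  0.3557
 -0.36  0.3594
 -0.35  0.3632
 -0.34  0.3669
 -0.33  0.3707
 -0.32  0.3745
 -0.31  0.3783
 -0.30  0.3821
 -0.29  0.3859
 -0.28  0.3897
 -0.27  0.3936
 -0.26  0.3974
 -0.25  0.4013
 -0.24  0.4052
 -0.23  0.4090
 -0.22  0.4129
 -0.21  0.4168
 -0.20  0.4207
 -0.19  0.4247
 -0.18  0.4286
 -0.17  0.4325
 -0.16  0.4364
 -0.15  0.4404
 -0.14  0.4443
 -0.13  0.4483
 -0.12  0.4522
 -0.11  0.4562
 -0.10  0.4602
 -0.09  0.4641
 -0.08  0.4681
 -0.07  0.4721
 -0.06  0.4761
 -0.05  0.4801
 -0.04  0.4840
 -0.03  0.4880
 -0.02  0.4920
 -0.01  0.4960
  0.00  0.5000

€45.27

T = 0.6667;  σ√T = 0.3511
ln(S/K) + (r + σ²/2)T = ln(451/436) + (0.063 + 0.43²/2)·0.6667 = 0.0338 + 0.1036 = 0.1375
d₁ = 0.1375 / 0.3511 = 0.3915 which rounds to 0.39
d₂ = d₁ − σ√T = 0.3915 − 0.3511 = 0.0404 which rounds to 0.04
exp(−rT) = exp(−0.063·0.6667) = 0.9589
N(−d₂) = N(-0.04) = 0.4840;  N(−d₁) = N(-0.39) = 0.3483
P = 436·0.9589·0.4840 − 451·0.3483 = 202.3509 − 157.0833 = 45.2676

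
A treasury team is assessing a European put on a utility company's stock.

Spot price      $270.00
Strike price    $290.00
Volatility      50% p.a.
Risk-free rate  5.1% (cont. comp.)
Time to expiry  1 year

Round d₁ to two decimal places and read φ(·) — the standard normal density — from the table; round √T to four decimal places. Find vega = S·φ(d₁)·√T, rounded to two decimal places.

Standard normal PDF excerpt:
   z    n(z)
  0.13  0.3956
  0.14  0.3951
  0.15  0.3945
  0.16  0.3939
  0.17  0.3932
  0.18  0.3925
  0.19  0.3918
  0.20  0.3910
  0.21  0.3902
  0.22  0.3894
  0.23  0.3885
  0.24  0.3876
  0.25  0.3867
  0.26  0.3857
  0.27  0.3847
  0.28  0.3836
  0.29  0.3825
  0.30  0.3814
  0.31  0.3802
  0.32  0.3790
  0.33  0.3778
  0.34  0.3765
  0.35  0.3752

σ√T = 0.5·√1 = 0.5000
d₁ = [ln(270/290) + (0.051 + 0.5²/2)·1] / 0.5000 = [-0.0715 + 0.1760] / 0.5000 = 0.2091 → 0.21
√T = √1 = 1.0000
φ(d₁) = φ(0.21) = 0.3902
vega = S·φ(d₁)·√T = 270·0.3902·1.0000 = 105.3540
(Vega is the same for a European call and put with the same parameters.)

105.35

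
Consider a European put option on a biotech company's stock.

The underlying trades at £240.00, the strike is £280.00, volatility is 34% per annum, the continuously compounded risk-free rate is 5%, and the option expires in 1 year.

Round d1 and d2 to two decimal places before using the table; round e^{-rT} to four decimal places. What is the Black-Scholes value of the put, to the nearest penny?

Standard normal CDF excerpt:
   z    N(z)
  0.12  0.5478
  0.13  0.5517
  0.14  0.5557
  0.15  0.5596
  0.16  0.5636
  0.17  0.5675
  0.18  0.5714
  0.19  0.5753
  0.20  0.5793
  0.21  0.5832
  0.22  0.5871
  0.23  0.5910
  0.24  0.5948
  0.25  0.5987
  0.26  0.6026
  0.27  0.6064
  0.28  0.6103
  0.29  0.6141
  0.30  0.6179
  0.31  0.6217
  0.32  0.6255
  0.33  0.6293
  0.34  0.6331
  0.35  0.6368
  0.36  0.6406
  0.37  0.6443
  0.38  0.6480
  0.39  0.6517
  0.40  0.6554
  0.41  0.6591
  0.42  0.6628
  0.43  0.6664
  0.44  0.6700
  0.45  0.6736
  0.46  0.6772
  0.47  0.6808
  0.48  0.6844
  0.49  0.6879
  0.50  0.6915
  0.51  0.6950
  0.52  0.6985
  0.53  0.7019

σ√T = 0.34·√1 = 0.3400
d₁ = [ln(240/280) + (0.05 + ½·0.34²)·1] / (σ√T) = (-0.1542 + 0.1078) / 0.3400 = -0.1363 ⇒ -0.14
d₂ = -0.1363 − 0.3400 = -0.4763 ⇒ -0.48
exp(−rT) = exp(−0.05·1) = 0.9512
N(−d₂) = N(0.48) = 0.6844;  N(−d₁) = N(0.14) = 0.5557
P = 280·0.9512·0.6844 − 240·0.5557 = 182.2804 − 133.3680 = 48.9124

£48.91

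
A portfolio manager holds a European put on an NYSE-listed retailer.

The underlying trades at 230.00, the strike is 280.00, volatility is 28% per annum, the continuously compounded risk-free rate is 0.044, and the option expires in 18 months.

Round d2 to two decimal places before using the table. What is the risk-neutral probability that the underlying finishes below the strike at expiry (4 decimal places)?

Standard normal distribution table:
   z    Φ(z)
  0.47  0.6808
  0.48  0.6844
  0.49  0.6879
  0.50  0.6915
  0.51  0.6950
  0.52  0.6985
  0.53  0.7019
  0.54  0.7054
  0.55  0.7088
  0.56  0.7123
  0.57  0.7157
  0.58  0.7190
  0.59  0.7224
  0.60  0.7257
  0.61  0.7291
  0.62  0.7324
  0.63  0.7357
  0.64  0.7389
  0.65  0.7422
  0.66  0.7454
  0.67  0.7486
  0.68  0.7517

σ√T = 0.28·√1.5 = 0.3429
d₁ = [ln(230/280) + (0.044 + ½·0.28²)·1.5] / (σ√T) = (-0.1967 + 0.1248) / 0.3429 = -0.2097 → -0.21
d₂ = -0.2097 − 0.3429 = -0.5526 → -0.55
Pr(exercise) under Q = N(−d₂) = N(0.55) = 0.7088

0.7088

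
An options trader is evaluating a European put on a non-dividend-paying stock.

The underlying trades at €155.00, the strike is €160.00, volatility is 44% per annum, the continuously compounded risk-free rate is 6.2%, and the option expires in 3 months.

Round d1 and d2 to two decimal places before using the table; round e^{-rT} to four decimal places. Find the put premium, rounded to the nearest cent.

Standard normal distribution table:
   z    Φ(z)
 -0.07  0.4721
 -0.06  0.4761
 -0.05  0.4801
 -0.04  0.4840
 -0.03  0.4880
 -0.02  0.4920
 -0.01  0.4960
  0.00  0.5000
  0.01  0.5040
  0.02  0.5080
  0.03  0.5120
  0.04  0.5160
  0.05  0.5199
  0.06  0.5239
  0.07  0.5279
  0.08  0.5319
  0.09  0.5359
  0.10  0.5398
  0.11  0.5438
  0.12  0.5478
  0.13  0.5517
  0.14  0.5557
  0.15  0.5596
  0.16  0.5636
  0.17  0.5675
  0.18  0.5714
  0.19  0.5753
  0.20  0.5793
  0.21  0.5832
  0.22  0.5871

€15.00

σ√T = 0.44 × 0.5000 = 0.2200
d₁ = [ln(155/160) + (0.062 + 0.44²/2)·0.25] / 0.2200 = [-0.0317 + 0.0397] / 0.2200 = 0.0361 ⇒ 0.04
d₂ = d₁ − σ√T = 0.0361 − 0.2200 = -0.1839 ⇒ -0.18
e^(−rT) = e^(−0.062·0.25) = 0.9846
N(−d₂) = N(0.18) = 0.5714;  N(−d₁) = N(-0.04) = 0.4840
P = 160·0.9846·0.5714 − 155·0.4840 = 90.0161 − 75.0200 = 14.9961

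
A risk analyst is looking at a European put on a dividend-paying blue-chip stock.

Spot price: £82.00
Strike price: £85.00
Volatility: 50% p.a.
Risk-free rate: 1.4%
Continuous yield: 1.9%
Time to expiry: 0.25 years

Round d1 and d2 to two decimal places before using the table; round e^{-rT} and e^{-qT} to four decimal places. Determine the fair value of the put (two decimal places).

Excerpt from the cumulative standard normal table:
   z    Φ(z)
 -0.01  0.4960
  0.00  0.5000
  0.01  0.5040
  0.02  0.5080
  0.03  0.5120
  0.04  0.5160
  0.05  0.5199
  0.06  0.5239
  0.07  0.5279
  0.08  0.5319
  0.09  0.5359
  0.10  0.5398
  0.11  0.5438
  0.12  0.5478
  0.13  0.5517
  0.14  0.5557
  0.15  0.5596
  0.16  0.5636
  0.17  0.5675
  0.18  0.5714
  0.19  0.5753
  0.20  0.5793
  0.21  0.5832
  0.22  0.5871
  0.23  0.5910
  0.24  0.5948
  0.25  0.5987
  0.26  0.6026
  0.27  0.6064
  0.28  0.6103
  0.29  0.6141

£9.90

σ√T = 0.5·√0.25 = 0.2500
ln(S/K) + (r − q + σ²/2)T = ln(82/85) + (0.014 − 0.019 + 0.5²/2)·0.25 = -0.0359 + 0.0300 = -0.0059
d₁ = -0.0059 / 0.2500 = -0.0237 ⇒ -0.02
d₂ = d₁ − σ√T = -0.0237 − 0.2500 = -0.2737 ⇒ -0.27
exp(−qT) = exp(−0.019·0.25) = 0.9953;  exp(−rT) = exp(−0.014·0.25) = 0.9965
P = 85·0.9965·N(0.27) − 82·0.9953·N(0.02) = 85·0.9965·0.6064 − 82·0.9953·0.5080 = 51.3636 − 41.4602 = 9.9034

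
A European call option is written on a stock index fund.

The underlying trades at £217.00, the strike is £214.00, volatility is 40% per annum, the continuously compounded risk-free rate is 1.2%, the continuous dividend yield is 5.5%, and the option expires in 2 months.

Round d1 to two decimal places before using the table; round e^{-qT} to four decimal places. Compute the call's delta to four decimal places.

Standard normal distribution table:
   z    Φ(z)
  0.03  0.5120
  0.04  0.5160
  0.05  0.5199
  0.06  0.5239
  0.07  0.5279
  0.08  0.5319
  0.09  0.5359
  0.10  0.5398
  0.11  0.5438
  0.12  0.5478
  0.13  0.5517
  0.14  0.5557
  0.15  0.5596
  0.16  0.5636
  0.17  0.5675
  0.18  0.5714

σ√T = 0.4 × 0.4082 = 0.1633
d₁ = [ln(217/214) + (0.012 − 0.055 + ½·0.4²)·0.1667] / (σ√T) = (0.0139 + 0.0062) / 0.1633 = 0.1230 ⇒ 0.12
N(d₁) = N(0.12) = 0.5478
Δ_call = exp(−qT)·N(d₁) = 0.9909·0.5478 = 0.5428

0.5428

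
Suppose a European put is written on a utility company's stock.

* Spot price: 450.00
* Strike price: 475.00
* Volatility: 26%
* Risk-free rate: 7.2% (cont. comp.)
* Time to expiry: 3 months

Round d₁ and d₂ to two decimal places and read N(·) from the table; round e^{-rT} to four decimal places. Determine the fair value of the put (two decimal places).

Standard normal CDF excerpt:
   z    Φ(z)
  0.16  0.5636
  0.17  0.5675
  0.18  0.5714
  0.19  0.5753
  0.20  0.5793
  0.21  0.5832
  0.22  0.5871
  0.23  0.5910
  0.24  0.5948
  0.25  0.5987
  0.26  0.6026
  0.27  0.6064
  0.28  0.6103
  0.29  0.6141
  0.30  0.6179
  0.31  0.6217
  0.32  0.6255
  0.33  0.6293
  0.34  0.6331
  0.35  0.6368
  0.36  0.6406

32.93

σ√T = 0.26·√0.25 = 0.1300
d₁ = [ln(450/475) + (0.072 + 0.26²/2)·0.25] / 0.1300 = [-0.0541 + 0.0265] / 0.1300 = -0.2124 ≈ -0.21
d₂ = d₁ − σ√T = -0.2124 − 0.1300 = -0.3424 ≈ -0.34
exp(−rT) = exp(−0.072·0.25) = 0.9822
N(−d₂) = N(0.34) = 0.6331;  N(−d₁) = N(0.21) = 0.5832
P = 475·0.9822·0.6331 − 450·0.5832 = 295.3696 − 262.4400 = 32.9296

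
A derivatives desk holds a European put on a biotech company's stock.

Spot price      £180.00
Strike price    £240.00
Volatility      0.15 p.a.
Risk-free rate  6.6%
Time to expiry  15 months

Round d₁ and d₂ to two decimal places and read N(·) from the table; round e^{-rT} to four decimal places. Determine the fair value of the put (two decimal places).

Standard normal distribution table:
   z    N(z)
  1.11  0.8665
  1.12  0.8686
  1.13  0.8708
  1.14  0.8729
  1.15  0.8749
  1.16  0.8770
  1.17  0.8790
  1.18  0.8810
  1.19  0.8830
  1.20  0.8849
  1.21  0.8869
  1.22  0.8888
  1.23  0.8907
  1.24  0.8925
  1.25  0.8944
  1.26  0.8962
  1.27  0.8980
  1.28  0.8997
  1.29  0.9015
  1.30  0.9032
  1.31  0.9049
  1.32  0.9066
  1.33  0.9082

£42.85

σ√T = 0.15 × 1.1180 = 0.1677
d₁ = [ln(180/240) + (0.066 + 0.15²/2)·1.25] / 0.1677 = [-0.2877 + 0.0966] / 0.1677 = -1.1396 which rounds to -1.14
d₂ = d₁ − σ√T = -1.1396 − 0.1677 = -1.3073 which rounds to -1.31
e^(−rT) = e^(−0.066·1.25) = 0.9208
N(−d₂) = N(1.31) = 0.9049;  N(−d₁) = N(1.14) = 0.8729
P = 240·0.9208·0.9049 − 180·0.8729 = 199.9757 − 157.1220 = 42.8537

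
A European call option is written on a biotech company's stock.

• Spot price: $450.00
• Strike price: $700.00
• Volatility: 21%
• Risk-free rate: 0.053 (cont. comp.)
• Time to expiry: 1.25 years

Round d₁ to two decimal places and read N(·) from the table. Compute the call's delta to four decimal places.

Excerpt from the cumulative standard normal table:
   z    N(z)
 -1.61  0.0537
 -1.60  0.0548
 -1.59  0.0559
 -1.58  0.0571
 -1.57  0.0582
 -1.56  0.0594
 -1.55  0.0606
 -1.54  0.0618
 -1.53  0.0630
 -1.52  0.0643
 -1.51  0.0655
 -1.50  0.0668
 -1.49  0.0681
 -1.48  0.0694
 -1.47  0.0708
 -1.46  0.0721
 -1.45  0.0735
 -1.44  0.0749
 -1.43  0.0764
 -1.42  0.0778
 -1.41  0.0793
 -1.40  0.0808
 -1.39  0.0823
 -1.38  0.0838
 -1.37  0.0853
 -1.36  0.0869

0.0694

σ√T = 0.21 × 1.1180 = 0.2348
d₁ = [ln(450/700) + (0.053 + 0.21²/2)·1.25] / 0.2348 = [-0.4418 + 0.0938] / 0.2348 = -1.4823 ⇒ -1.48
N(d₁) = N(-1.48) = 0.0694
Δ_call = N(d₁) = 0.0694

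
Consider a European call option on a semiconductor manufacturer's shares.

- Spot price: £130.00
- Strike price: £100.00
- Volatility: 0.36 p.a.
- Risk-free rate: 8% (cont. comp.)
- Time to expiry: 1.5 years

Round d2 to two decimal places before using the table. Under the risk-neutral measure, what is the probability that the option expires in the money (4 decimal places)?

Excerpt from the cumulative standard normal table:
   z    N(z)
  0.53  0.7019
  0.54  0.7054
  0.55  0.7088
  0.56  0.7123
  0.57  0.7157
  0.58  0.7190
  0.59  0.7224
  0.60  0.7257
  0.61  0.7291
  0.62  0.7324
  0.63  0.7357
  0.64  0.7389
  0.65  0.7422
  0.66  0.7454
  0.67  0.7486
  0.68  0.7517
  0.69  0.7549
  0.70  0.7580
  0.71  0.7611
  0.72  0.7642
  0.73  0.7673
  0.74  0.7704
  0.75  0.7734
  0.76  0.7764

T = 1.5;  σ√T = 0.4409
d₁ = [ln(130/100) + (0.08 + 0.36²/2)·1.5] / 0.4409 = [0.2624 + 0.2172] / 0.4409 = 1.0877 → 1.09
d₂ = d₁ − σ√T = 1.0877 − 0.4409 = 0.6468 → 0.65
Risk-neutral Pr[S_T > K] = N(d₂) = N(0.65) = 0.7422

0.7422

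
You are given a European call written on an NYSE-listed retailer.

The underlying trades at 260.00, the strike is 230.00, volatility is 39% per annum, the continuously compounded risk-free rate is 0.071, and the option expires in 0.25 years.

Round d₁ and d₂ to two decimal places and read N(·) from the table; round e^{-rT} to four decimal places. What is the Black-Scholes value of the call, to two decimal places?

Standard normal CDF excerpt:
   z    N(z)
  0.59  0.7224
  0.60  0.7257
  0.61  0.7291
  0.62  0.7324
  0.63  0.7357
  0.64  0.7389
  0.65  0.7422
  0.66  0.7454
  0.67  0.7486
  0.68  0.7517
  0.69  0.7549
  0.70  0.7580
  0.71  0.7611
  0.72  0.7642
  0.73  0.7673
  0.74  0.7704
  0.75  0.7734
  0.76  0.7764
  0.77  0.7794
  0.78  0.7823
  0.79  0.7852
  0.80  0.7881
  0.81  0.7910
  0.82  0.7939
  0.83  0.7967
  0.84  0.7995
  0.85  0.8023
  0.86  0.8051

σ√T = 0.39·√0.25 = 0.1950
d₁ = [ln(260/230) + (0.071 + 0.39²/2)·0.25] / 0.1950 = [0.1226 + 0.0368] / 0.1950 = 0.8173 → 0.82
d₂ = d₁ − σ√T = 0.8173 − 0.1950 = 0.6223 → 0.62
exp(−rT) = exp(−0.071·0.25) = 0.9824
N(d₁) = N(0.82) = 0.7939;  N(d₂) = N(0.62) = 0.7324
C = 260·0.7939 − 230·0.9824·0.7324 = 206.4140 − 165.4872 = 40.9268

40.93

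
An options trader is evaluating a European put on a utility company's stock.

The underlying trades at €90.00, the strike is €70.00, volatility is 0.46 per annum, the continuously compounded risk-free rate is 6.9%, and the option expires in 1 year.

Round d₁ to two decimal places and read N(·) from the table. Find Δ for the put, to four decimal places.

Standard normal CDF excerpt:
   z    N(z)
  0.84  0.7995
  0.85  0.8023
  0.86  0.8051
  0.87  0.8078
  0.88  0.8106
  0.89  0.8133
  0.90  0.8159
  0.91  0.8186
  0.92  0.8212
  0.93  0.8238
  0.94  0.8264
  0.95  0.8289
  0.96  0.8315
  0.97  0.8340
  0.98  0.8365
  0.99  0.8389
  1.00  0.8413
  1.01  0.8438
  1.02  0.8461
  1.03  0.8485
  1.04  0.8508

σ√T = 0.46·√1 = 0.4600
d₁ = [ln(90/70) + (0.069 + 0.46²/2)·1] / 0.4600 = [0.2513 + 0.1748] / 0.4600 = 0.9263 ⇒ 0.93
N(d₁) = N(0.93) = 0.8238
Δ_put = N(d₁) − 1 = 0.8238 − 1 = -0.1762

-0.1762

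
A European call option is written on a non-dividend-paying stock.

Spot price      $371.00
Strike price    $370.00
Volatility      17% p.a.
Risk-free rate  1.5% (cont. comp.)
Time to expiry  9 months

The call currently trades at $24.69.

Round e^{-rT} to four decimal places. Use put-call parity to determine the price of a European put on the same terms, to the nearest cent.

e^(−rT) = e^(−0.015·0.75) = 0.9888
Put-call parity: C − P = S − K·e^(−rT) = 371 − 370·0.9888 = 371 − 365.8560 = 5.1440
P = C − (C − P) = 24.69 − (5.1440) = 19.5460

$19.55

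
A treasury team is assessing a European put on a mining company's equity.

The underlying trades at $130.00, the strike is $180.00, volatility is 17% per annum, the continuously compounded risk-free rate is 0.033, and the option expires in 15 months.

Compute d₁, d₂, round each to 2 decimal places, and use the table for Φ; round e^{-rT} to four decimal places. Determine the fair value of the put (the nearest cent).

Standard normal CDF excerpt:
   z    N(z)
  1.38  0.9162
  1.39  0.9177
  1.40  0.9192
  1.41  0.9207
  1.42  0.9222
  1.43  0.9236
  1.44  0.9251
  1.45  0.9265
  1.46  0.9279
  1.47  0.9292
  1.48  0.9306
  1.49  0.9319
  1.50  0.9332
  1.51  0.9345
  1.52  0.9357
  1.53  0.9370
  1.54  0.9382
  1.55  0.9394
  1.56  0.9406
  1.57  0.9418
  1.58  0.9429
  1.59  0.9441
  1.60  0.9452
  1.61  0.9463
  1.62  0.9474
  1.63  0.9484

$43.58

σ√T = 0.17 × 1.1180 = 0.1901
d₁ = [ln(130/180) + (0.033 + ½·0.17²)·1.25] / (σ√T) = (-0.3254 + 0.0593) / 0.1901 = -1.4001 which rounds to -1.40
d₂ = -1.4001 − 0.1901 = -1.5902 which rounds to -1.59
e^(−rT) = e^(−0.033·1.25) = 0.9596
N(−d₂) = N(1.59) = 0.9441;  N(−d₁) = N(1.40) = 0.9192
P = 180·0.9596·0.9441 − 130·0.9192 = 163.0725 − 119.4960 = 43.5765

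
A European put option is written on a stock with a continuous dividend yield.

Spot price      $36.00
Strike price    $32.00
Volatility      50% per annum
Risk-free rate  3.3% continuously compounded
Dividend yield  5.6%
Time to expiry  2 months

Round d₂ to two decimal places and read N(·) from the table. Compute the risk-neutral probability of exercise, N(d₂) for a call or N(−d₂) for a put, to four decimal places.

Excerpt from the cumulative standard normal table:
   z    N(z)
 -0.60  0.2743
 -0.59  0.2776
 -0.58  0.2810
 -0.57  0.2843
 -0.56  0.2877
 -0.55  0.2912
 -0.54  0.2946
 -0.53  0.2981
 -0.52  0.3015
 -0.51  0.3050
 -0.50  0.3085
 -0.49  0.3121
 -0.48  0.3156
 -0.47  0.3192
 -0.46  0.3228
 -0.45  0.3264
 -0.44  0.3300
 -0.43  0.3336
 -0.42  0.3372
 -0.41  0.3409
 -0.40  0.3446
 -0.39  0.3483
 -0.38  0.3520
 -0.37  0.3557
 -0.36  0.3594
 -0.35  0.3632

σ√T = 0.5·√0.1667 = 0.2041
d₁ = [ln(36/32) + (0.033 − 0.056 + 0.5²/2)·0.1667] / 0.2041 = [0.1178 + 0.0170] / 0.2041 = 0.6603 → 0.66
d₂ = d₁ − σ√T = 0.6603 − 0.2041 = 0.4562 → 0.46
Risk-neutral Pr[S_T < K] = N(−d₂) = N(-0.46) = 0.3228

0.3228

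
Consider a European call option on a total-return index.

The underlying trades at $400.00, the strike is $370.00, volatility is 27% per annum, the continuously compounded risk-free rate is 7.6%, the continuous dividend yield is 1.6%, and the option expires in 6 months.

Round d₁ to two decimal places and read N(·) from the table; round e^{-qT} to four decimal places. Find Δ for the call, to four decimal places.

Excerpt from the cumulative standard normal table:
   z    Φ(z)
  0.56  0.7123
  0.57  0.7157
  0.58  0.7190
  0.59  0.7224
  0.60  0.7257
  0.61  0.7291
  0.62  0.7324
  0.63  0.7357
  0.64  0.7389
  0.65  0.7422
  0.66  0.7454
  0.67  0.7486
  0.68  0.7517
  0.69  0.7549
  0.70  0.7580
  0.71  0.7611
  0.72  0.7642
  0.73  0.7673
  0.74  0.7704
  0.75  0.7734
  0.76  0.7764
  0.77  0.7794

T = 0.5;  σ√T = 0.1909
d₁ = [ln(400/370) + (0.076 − 0.016 + 0.27²/2)·0.5] / 0.1909 = [0.0780 + 0.0482] / 0.1909 = 0.6609 ⇒ 0.66
N(d₁) = N(0.66) = 0.7454
Δ_call = exp(−qT)·N(d₁) = 0.9920·0.7454 = 0.7394

0.7394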